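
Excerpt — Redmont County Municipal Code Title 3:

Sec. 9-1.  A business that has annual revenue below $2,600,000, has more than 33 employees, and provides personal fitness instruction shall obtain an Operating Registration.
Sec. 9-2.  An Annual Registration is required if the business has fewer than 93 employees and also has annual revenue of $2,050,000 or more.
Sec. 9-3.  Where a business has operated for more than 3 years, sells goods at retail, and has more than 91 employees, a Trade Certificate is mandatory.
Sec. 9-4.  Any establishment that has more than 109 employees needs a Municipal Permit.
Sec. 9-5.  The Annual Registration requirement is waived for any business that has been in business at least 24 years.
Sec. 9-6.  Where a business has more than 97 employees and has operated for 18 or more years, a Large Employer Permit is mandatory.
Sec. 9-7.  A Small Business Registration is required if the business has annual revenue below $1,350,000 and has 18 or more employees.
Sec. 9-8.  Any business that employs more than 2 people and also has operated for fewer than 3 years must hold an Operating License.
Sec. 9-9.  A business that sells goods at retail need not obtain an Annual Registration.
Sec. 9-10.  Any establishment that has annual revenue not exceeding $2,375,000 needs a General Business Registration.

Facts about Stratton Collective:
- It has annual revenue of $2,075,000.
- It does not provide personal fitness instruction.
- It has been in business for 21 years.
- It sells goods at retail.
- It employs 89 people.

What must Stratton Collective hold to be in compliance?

General Business Registration

Sec. 9-1. revenue $2,075,000 < $2,600,000; employees 89 > 33; does not provide personal fitness instruction → Operating Registration not required.
Sec. 9-2. employees 89 < 93; revenue $2,075,000 ≥ $2,050,000 → Annual Registration required.
Sec. 9-3. years in business 21 > 3; sells goods at retail; employees 89 ≤ 91 → Trade Certificate not required.
Sec. 9-4. employees 89 ≤ 109 → Municipal Permit not required.
Sec. 9-5. years in business 21 < 24 → Annual Registration exemption does not apply.
Sec. 9-6. employees 89 ≤ 97; years in business 21 ≥ 18 → Large Employer Permit not required.
Sec. 9-7. revenue $2,075,000 ≥ $1,350,000; employees 89 ≥ 18 → Small Business Registration not required.
Sec. 9-8. employees 89 > 2; years in business 21 ≥ 3 → Operating License not required.
Sec. 9-9. sells goods at retail → exempt from Annual Registration.
Sec. 9-10. revenue $2,075,000 ≤ $2,375,000 → General Business Registration required.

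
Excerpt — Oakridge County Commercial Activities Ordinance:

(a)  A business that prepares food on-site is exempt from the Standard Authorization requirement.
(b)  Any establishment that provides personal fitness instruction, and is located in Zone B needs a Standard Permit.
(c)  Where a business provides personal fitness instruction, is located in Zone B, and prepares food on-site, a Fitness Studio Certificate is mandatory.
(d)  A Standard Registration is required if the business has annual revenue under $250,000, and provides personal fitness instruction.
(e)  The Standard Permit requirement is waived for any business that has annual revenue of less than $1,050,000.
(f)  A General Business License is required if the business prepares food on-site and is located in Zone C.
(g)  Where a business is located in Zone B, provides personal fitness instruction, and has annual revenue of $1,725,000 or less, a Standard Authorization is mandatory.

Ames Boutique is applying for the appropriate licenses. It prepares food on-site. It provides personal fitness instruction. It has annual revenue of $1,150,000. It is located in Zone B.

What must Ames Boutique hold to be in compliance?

Fitness Studio Certificate, Standard Permit

(a) prepares food on-site → exempt from Standard Authorization.
(b) provides personal fitness instruction; is located in Zone B → Standard Permit required.
(c) provides personal fitness instruction; is located in Zone B; prepares food on-site → Fitness Studio Certificate required.
(d) revenue $1,150,000 ≥ $250,000; provides personal fitness instruction → Standard Registration not required.
(e) revenue $1,150,000 ≥ $1,050,000 → Standard Permit exemption does not apply.
(f) prepares food on-site; is located in Zone B (not: is located in Zone C) → General Business License not required.
(g) is located in Zone B; provides personal fitness instruction; revenue $1,150,000 ≤ $1,725,000 → Standard Authorization required.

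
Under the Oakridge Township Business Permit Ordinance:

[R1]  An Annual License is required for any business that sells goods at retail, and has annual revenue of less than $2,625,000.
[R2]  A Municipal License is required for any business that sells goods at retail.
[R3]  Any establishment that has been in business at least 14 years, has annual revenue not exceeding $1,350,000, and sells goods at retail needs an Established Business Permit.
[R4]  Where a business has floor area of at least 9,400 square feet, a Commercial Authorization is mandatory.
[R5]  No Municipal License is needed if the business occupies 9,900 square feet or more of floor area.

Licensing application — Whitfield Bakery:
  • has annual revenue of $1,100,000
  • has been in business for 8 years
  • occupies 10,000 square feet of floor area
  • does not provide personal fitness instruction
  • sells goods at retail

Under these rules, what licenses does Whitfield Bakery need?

Annual License, Commercial Authorization

[R1] sells goods at retail; revenue $1,100,000 < $2,625,000 → Annual License required.
[R2] sells goods at retail → Municipal License required.
[R3] years in business 8 < 14; revenue $1,100,000 ≤ $1,350,000; sells goods at retail → Established Business Permit not required.
[R4] floor area 10,000 square feet ≥ 9,400 square feet → Commercial Authorization required.
[R5] floor area 10,000 square feet ≥ 9,900 square feet → exempt from Municipal License.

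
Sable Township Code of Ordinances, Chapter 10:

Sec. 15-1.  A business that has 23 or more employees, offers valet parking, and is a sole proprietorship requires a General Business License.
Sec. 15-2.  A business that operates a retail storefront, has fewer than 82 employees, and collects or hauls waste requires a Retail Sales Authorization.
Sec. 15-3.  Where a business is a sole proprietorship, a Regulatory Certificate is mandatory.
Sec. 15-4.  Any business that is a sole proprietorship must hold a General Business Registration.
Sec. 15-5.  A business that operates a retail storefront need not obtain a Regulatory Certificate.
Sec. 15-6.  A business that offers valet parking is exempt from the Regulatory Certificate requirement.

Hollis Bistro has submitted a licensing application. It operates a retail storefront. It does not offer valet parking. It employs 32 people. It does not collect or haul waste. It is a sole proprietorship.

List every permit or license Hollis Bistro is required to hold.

Sec. 15-1. employees 32 ≥ 23; does not offer valet parking; is a sole proprietorship → General Business License not required.
Sec. 15-2. operates a retail storefront; employees 32 < 82; does not collect or haul waste → Retail Sales Authorization not required.
Sec. 15-3. is a sole proprietorship → Regulatory Certificate required.
Sec. 15-4. is a sole proprietorship → General Business Registration required.
Sec. 15-5. operates a retail storefront → exempt from Regulatory Certificate.
Sec. 15-6. does not offer valet parking → Regulatory Certificate exemption does not apply.

General Business Registration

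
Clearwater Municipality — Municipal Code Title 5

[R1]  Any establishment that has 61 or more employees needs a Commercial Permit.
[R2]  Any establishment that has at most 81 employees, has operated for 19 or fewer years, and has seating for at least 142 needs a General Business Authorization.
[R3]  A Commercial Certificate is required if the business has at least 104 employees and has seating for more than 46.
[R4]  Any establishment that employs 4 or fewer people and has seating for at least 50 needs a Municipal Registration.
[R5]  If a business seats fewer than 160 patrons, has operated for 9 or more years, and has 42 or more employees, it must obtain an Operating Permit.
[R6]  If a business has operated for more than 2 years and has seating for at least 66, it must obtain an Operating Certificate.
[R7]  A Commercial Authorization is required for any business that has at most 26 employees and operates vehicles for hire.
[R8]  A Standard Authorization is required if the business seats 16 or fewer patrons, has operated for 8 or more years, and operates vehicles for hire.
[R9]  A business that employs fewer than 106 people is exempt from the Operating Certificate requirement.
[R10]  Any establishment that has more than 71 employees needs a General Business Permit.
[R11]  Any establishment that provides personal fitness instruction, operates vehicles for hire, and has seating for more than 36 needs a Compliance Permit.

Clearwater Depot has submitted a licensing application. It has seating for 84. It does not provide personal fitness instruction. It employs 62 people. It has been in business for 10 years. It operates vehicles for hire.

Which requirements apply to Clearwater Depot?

[R1] employees 62 ≥ 61 → Commercial Permit required.
[R2] employees 62 ≤ 81; years in business 10 ≤ 19; seating 84 < 142 → General Business Authorization not required.
[R3] employees 62 < 104; seating 84 > 46 → Commercial Certificate not required.
[R4] employees 62 > 4; seating 84 ≥ 50 → Municipal Registration not required.
[R5] seating 84 < 160; years in business 10 ≥ 9; employees 62 ≥ 42 → Operating Permit required.
[R6] years in business 10 > 2; seating 84 ≥ 66 → Operating Certificate required.
[R7] employees 62 > 26; operates vehicles for hire → Commercial Authorization not required.
[R8] seating 84 > 16; years in business 10 ≥ 8; operates vehicles for hire → Standard Authorization not required.
[R9] employees 62 < 106 → exempt from Operating Certificate.
[R10] employees 62 ≤ 71 → General Business Permit not required.
[R11] does not provide personal fitness instruction; operates vehicles for hire; seating 84 > 36 → Compliance Permit not required.

Commercial Permit, Operating Permit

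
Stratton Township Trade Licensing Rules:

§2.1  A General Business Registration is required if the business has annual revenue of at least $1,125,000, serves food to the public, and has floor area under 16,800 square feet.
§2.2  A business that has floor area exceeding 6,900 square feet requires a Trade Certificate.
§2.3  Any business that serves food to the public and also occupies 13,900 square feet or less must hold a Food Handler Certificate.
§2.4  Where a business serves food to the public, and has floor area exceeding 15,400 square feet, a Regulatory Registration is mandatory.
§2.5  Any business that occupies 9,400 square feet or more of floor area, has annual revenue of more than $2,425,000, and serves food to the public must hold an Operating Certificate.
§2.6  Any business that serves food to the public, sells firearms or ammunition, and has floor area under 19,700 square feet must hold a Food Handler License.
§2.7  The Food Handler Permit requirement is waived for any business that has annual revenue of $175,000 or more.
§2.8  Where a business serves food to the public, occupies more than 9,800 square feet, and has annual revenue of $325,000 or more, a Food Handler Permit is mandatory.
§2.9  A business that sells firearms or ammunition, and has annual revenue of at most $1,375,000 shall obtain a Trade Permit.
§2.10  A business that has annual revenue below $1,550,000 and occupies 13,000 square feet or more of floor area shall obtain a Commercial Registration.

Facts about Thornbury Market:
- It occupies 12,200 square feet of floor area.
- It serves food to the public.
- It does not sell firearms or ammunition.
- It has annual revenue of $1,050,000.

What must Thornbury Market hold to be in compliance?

Food Handler Certificate, Trade Certificate

§2.1 revenue $1,050,000 < $1,125,000; serves food to the public; floor area 12,200 square feet < 16,800 square feet → General Business Registration not required.
§2.2 floor area 12,200 square feet > 6,900 square feet → Trade Certificate required.
§2.3 serves food to the public; floor area 12,200 square feet ≤ 13,900 square feet → Food Handler Certificate required.
§2.4 serves food to the public; floor area 12,200 square feet ≤ 15,400 square feet → Regulatory Registration not required.
§2.5 floor area 12,200 square feet ≥ 9,400 square feet; revenue $1,050,000 ≤ $2,425,000; serves food to the public → Operating Certificate not required.
§2.6 serves food to the public; does not sell firearms or ammunition; floor area 12,200 square feet < 19,700 square feet → Food Handler License not required.
§2.7 revenue $1,050,000 ≥ $175,000 → exempt from Food Handler Permit.
§2.8 serves food to the public; floor area 12,200 square feet > 9,800 square feet; revenue $1,050,000 ≥ $325,000 → Food Handler Permit required.
§2.9 does not sell firearms or ammunition; revenue $1,050,000 ≤ $1,375,000 → Trade Permit not required.
§2.10 revenue $1,050,000 < $1,550,000; floor area 12,200 square feet < 13,000 square feet → Commercial Registration not required.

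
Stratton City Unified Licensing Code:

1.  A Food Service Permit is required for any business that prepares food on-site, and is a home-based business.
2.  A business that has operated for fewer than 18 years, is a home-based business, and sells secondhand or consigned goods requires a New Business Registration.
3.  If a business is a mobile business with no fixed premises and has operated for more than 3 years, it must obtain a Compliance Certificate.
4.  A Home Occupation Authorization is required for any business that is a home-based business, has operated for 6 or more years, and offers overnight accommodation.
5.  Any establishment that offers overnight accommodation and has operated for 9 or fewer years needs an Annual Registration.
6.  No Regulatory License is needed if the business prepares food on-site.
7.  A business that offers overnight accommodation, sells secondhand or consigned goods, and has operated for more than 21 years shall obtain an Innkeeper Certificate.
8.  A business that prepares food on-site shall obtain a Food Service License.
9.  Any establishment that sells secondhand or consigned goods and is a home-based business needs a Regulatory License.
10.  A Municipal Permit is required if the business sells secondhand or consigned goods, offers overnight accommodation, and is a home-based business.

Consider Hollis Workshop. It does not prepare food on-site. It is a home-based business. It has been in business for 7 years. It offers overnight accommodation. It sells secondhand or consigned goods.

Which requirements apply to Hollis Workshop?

1. does not prepare food on-site; is a home-based business → Food Service Permit not required.
2. years in business 7 < 18; is a home-based business; sells secondhand or consigned goods → New Business Registration required.
3. is a home-based business (not: is a mobile business with no fixed premises); years in business 7 > 3 → Compliance Certificate not required.
4. is a home-based business; years in business 7 ≥ 6; offers overnight accommodation → Home Occupation Authorization required.
5. offers overnight accommodation; years in business 7 ≤ 9 → Annual Registration required.
6. does not prepare food on-site → Regulatory License exemption does not apply.
7. offers overnight accommodation; sells secondhand or consigned goods; years in business 7 ≤ 21 → Innkeeper Certificate not required.
8. does not prepare food on-site → Food Service License not required.
9. sells secondhand or consigned goods; is a home-based business → Regulatory License required.
10. sells secondhand or consigned goods; offers overnight accommodation; is a home-based business → Municipal Permit required.

Annual Registration, Home Occupation Authorization, Municipal Permit, New Business Registration, Regulatory License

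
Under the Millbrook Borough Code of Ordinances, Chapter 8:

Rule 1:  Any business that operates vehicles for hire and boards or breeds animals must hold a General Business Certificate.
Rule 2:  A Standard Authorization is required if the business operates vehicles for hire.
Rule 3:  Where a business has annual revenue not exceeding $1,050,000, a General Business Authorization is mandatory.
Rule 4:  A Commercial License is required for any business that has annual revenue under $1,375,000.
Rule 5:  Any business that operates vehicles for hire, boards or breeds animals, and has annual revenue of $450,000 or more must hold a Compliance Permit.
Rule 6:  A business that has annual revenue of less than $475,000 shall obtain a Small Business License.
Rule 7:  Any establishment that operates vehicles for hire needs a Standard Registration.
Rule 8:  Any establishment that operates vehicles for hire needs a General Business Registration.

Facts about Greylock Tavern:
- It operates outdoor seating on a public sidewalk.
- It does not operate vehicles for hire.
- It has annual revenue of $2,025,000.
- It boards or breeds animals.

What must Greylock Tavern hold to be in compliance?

Rule 1: does not operate vehicles for hire; boards or breeds animals → General Business Certificate not required.
Rule 2: does not operate vehicles for hire → Standard Authorization not required.
Rule 3: revenue $2,025,000 > $1,050,000 → General Business Authorization not required.
Rule 4: revenue $2,025,000 ≥ $1,375,000 → Commercial License not required.
Rule 5: does not operate vehicles for hire; boards or breeds animals; revenue $2,025,000 ≥ $450,000 → Compliance Permit not required.
Rule 6: revenue $2,025,000 ≥ $475,000 → Small Business License not required.
Rule 7: does not operate vehicles for hire → Standard Registration not required.
Rule 8: does not operate vehicles for hire → General Business Registration not required.

None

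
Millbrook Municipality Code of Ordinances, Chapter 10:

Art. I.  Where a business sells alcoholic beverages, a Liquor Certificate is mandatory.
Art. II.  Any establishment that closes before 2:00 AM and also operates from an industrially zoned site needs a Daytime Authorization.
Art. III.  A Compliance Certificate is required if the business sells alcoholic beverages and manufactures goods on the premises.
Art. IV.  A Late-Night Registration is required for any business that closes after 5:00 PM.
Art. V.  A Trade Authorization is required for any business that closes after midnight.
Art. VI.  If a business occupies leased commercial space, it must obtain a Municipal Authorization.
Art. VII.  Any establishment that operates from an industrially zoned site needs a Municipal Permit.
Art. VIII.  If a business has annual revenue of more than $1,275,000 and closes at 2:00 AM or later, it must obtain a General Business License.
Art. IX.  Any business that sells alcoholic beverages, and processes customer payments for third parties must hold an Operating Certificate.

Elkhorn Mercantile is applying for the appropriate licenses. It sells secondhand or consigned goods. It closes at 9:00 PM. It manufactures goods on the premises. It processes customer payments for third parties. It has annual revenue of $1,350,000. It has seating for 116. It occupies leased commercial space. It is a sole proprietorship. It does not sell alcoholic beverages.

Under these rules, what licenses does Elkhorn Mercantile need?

Art. I. does not sell alcoholic beverages → Liquor Certificate not required.
Art. II. closes 9:00 PM, at/before 2:00 AM; occupies leased commercial space (not: operates from an industrially zoned site) → Daytime Authorization not required.
Art. III. does not sell alcoholic beverages; manufactures goods on the premises → Compliance Certificate not required.
Art. IV. closes 9:00 PM, after 5:00 PM → Late-Night Registration required.
Art. V. closes 9:00 PM, at/before midnight → Trade Authorization not required.
Art. VI. occupies leased commercial space → Municipal Authorization required.
Art. VII. occupies leased commercial space (not: operates from an industrially zoned site) → Municipal Permit not required.
Art. VIII. revenue $1,350,000 > $1,275,000; closes 9:00 PM, at/before 2:00 AM → General Business License not required.
Art. IX. does not sell alcoholic beverages; processes customer payments for third parties → Operating Certificate not required.

Late-Night Registration, Municipal Authorization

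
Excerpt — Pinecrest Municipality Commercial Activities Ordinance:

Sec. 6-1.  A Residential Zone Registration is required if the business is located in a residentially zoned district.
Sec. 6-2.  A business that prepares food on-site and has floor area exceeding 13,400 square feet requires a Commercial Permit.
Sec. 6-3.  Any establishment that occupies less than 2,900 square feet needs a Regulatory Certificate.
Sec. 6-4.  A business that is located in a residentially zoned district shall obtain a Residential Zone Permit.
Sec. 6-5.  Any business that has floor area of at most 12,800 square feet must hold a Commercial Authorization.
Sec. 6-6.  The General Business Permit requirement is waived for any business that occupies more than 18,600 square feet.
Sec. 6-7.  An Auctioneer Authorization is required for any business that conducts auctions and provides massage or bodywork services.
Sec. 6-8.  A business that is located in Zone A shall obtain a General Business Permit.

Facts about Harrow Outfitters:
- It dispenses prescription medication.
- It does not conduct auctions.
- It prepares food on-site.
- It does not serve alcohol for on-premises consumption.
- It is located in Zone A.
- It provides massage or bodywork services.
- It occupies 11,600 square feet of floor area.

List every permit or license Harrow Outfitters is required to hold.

Sec. 6-1. is located in Zone A (not: is located in a residentially zoned district) → Residential Zone Registration not required.
Sec. 6-2. prepares food on-site; floor area 11,600 square feet ≤ 13,400 square feet → Commercial Permit not required.
Sec. 6-3. floor area 11,600 square feet ≥ 2,900 square feet → Regulatory Certificate not required.
Sec. 6-4. is located in Zone A (not: is located in a residentially zoned district) → Residential Zone Permit not required.
Sec. 6-5. floor area 11,600 square feet ≤ 12,800 square feet → Commercial Authorization required.
Sec. 6-6. floor area 11,600 square feet ≤ 18,600 square feet → General Business Permit exemption does not apply.
Sec. 6-7. does not conduct auctions; provides massage or bodywork services → Auctioneer Authorization not required.
Sec. 6-8. is located in Zone A → General Business Permit required.

Commercial Authorization, General Business Permit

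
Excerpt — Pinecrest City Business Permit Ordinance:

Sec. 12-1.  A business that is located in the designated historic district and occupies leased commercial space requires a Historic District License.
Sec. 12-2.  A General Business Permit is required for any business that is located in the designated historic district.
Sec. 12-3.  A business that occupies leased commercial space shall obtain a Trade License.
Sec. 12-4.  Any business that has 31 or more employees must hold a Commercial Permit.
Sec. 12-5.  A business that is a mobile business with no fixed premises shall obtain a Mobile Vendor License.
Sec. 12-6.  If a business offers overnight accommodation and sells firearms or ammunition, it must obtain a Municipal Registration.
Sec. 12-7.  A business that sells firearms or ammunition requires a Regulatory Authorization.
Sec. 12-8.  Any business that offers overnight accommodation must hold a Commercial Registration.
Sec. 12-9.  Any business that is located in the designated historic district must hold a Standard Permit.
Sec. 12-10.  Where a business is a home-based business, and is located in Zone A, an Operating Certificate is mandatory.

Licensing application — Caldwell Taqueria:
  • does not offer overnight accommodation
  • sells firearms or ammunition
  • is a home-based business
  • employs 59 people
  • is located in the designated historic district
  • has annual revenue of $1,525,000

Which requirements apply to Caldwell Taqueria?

Sec. 12-1. is located in the designated historic district; is a home-based business (not: occupies leased commercial space) → Historic District License not required.
Sec. 12-2. is located in the designated historic district → General Business Permit required.
Sec. 12-3. is a home-based business (not: occupies leased commercial space) → Trade License not required.
Sec. 12-4. employees 59 ≥ 31 → Commercial Permit required.
Sec. 12-5. is a home-based business (not: is a mobile business with no fixed premises) → Mobile Vendor License not required.
Sec. 12-6. does not offer overnight accommodation; sells firearms or ammunition → Municipal Registration not required.
Sec. 12-7. sells firearms or ammunition → Regulatory Authorization required.
Sec. 12-8. does not offer overnight accommodation → Commercial Registration not required.
Sec. 12-9. is located in the designated historic district → Standard Permit required.
Sec. 12-10. is a home-based business; is located in the designated historic district (not: is located in Zone A) → Operating Certificate not required.

Commercial Permit, General Business Permit, Regulatory Authorization, Standard Permit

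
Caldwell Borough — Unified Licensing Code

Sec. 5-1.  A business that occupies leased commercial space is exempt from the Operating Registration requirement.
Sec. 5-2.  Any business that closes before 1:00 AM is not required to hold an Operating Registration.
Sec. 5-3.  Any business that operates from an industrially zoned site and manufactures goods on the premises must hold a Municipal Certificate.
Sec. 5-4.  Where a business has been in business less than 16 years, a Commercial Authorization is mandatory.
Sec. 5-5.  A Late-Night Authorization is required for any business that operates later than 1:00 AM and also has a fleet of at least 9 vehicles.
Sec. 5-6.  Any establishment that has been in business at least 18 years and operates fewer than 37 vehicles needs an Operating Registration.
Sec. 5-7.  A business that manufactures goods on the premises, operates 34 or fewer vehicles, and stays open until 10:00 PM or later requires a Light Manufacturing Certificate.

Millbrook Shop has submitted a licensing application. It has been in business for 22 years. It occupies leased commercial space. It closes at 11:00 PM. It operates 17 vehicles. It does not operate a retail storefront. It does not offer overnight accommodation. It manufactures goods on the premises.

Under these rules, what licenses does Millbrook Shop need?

Sec. 5-1. occupies leased commercial space → exempt from Operating Registration.
Sec. 5-2. closes 11:00 PM, at/before 1:00 AM → exempt from Operating Registration.
Sec. 5-3. occupies leased commercial space (not: operates from an industrially zoned site); manufactures goods on the premises → Municipal Certificate not required.
Sec. 5-4. years in business 22 ≥ 16 → Commercial Authorization not required.
Sec. 5-5. closes 11:00 PM, at/before 1:00 AM; vehicles 17 ≥ 9 → Late-Night Authorization not required.
Sec. 5-6. years in business 22 ≥ 18; vehicles 17 < 37 → Operating Registration required.
Sec. 5-7. manufactures goods on the premises; vehicles 17 ≤ 34; closes 11:00 PM, after 10:00 PM → Light Manufacturing Certificate required.

Light Manufacturing Certificate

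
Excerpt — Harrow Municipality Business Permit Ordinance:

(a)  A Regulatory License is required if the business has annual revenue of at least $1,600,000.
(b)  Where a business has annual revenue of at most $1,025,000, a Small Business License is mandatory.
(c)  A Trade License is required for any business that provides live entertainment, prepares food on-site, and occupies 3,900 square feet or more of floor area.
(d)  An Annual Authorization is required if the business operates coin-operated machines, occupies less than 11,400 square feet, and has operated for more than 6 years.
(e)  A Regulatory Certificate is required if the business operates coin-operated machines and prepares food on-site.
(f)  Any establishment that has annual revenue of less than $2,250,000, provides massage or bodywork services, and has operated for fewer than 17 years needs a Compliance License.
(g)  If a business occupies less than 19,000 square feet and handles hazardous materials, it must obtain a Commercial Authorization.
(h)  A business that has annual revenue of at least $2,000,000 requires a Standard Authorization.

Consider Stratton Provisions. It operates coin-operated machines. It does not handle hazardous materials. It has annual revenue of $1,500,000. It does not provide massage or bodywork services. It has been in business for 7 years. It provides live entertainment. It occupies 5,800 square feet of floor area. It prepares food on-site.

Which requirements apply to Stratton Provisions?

Annual Authorization, Regulatory Certificate, Trade License

(a) revenue $1,500,000 < $1,600,000 → Regulatory License not required.
(b) revenue $1,500,000 > $1,025,000 → Small Business License not required.
(c) provides live entertainment; prepares food on-site; floor area 5,800 square feet ≥ 3,900 square feet → Trade License required.
(d) operates coin-operated machines; floor area 5,800 square feet < 11,400 square feet; years in business 7 > 6 → Annual Authorization required.
(e) operates coin-operated machines; prepares food on-site → Regulatory Certificate required.
(f) revenue $1,500,000 < $2,250,000; does not provide massage or bodywork services; years in business 7 < 17 → Compliance License not required.
(g) floor area 5,800 square feet < 19,000 square feet; does not handle hazardous materials → Commercial Authorization not required.
(h) revenue $1,500,000 < $2,000,000 → Standard Authorization not required.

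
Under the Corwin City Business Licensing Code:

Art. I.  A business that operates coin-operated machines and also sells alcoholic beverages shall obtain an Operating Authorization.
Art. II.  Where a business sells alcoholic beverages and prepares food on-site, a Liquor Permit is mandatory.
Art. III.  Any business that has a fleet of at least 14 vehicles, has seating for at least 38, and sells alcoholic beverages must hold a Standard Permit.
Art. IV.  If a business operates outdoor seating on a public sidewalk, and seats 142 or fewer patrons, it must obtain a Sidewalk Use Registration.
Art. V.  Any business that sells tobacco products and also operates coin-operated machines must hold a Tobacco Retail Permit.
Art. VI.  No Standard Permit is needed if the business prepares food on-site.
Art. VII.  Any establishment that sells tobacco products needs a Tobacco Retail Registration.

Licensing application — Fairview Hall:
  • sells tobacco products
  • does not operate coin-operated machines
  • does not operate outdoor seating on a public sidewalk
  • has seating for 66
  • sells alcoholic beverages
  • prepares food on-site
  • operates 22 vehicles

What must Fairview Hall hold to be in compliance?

Art. I. does not operate coin-operated machines; sells alcoholic beverages → Operating Authorization not required.
Art. II. sells alcoholic beverages; prepares food on-site → Liquor Permit required.
Art. III. vehicles 22 ≥ 14; seating 66 ≥ 38; sells alcoholic beverages → Standard Permit required.
Art. IV. does not operate outdoor seating on a public sidewalk; seating 66 ≤ 142 → Sidewalk Use Registration not required.
Art. V. sells tobacco products; does not operate coin-operated machines → Tobacco Retail Permit not required.
Art. VI. prepares food on-site → exempt from Standard Permit.
Art. VII. sells tobacco products → Tobacco Retail Registration required.

Liquor Permit, Tobacco Retail Registration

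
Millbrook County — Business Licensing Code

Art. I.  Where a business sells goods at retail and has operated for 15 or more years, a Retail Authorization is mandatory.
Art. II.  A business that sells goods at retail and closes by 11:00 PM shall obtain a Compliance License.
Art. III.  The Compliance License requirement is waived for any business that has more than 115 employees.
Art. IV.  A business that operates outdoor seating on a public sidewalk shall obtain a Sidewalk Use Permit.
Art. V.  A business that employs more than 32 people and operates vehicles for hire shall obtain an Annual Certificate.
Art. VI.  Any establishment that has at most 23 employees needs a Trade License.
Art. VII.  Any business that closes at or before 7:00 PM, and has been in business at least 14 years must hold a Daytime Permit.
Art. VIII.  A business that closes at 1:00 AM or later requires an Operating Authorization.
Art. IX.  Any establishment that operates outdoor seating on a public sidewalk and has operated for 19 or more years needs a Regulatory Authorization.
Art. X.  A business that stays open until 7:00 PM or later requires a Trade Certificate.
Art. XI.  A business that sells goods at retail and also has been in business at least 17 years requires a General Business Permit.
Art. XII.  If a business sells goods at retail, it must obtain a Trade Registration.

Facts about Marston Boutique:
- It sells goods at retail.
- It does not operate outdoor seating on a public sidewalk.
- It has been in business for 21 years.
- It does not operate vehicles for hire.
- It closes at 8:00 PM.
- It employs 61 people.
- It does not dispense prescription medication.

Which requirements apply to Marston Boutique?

Compliance License, General Business Permit, Retail Authorization, Trade Certificate, Trade Registration

Art. I. sells goods at retail; years in business 21 ≥ 15 → Retail Authorization required.
Art. II. sells goods at retail; closes 8:00 PM, at/before 11:00 PM → Compliance License required.
Art. III. employees 61 ≤ 115 → Compliance License exemption does not apply.
Art. IV. does not operate outdoor seating on a public sidewalk → Sidewalk Use Permit not required.
Art. V. employees 61 > 32; does not operate vehicles for hire → Annual Certificate not required.
Art. VI. employees 61 > 23 → Trade License not required.
Art. VII. closes 8:00 PM, after 7:00 PM; years in business 21 ≥ 14 → Daytime Permit not required.
Art. VIII. closes 8:00 PM, at/before 1:00 AM → Operating Authorization not required.
Art. IX. does not operate outdoor seating on a public sidewalk; years in business 21 ≥ 19 → Regulatory Authorization not required.
Art. X. closes 8:00 PM, after 7:00 PM → Trade Certificate required.
Art. XI. sells goods at retail; years in business 21 ≥ 17 → General Business Permit required.
Art. XII. sells goods at retail → Trade Registration required.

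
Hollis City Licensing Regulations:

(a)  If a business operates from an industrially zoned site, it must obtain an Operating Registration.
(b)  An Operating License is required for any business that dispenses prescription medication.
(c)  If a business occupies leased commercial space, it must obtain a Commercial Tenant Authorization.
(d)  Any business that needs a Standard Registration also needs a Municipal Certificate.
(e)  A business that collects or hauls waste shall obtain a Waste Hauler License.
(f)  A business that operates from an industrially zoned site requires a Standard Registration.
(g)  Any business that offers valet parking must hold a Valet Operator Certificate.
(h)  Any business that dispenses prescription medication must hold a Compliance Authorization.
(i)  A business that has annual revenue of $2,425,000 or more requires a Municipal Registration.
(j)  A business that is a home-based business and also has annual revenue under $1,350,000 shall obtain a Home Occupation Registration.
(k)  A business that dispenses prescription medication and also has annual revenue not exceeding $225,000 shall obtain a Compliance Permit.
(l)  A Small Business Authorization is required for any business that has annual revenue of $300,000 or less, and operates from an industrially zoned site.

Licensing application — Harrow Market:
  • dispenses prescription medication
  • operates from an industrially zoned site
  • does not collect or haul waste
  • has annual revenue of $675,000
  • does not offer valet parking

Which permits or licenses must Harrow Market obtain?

(a) operates from an industrially zoned site → Operating Registration required.
(b) dispenses prescription medication → Operating License required.
(c) operates from an industrially zoned site (not: occupies leased commercial space) → Commercial Tenant Authorization not required.
(d) Standard Registration is required → Municipal Certificate also required.
(e) does not collect or haul waste → Waste Hauler License not required.
(f) operates from an industrially zoned site → Standard Registration required.
(g) does not offer valet parking → Valet Operator Certificate not required.
(h) dispenses prescription medication → Compliance Authorization required.
(i) revenue $675,000 < $2,425,000 → Municipal Registration not required.
(j) operates from an industrially zoned site (not: is a home-based business); revenue $675,000 < $1,350,000 → Home Occupation Registration not required.
(k) dispenses prescription medication; revenue $675,000 > $225,000 → Compliance Permit not required.
(l) revenue $675,000 > $300,000; operates from an industrially zoned site → Small Business Authorization not required.

Compliance Authorization, Municipal Certificate, Operating License, Operating Registration, Standard Registration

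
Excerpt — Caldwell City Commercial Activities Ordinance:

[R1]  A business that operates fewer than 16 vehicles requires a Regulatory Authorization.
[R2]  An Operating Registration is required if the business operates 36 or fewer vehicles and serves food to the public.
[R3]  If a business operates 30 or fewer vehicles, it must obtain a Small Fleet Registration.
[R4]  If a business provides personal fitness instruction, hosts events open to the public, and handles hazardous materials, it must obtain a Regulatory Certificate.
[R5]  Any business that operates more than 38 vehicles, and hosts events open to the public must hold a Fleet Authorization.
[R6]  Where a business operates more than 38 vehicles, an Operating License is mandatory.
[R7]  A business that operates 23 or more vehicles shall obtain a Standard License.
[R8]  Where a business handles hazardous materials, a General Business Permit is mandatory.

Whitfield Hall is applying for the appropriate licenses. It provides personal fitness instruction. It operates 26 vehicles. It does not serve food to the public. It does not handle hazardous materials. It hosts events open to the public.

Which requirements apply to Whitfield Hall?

[R1] vehicles 26 ≥ 16 → Regulatory Authorization not required.
[R2] vehicles 26 ≤ 36; does not serve food to the public → Operating Registration not required.
[R3] vehicles 26 ≤ 30 → Small Fleet Registration required.
[R4] provides personal fitness instruction; hosts events open to the public; does not handle hazardous materials → Regulatory Certificate not required.
[R5] vehicles 26 ≤ 38; hosts events open to the public → Fleet Authorization not required.
[R6] vehicles 26 ≤ 38 → Operating License not required.
[R7] vehicles 26 ≥ 23 → Standard License required.
[R8] does not handle hazardous materials → General Business Permit not required.

Small Fleet Registration, Standard License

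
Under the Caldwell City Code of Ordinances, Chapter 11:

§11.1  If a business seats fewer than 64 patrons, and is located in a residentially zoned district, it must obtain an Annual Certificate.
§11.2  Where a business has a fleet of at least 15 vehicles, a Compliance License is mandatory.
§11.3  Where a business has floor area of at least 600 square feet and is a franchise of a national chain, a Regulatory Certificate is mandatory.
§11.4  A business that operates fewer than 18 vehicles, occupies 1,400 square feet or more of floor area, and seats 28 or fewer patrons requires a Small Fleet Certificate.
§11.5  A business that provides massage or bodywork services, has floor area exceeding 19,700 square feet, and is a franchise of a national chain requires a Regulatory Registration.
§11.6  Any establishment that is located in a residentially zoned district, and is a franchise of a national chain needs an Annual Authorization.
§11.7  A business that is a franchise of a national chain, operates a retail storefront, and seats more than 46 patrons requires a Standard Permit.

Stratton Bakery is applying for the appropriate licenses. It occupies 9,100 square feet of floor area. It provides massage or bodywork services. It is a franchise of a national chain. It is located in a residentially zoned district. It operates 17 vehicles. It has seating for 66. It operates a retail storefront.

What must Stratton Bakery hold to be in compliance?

Annual Authorization, Compliance License, Regulatory Certificate, Standard Permit

§11.1 seating 66 ≥ 64; is located in a residentially zoned district → Annual Certificate not required.
§11.2 vehicles 17 ≥ 15 → Compliance License required.
§11.3 floor area 9,100 square feet ≥ 600 square feet; is a franchise of a national chain → Regulatory Certificate required.
§11.4 vehicles 17 < 18; floor area 9,100 square feet ≥ 1,400 square feet; seating 66 > 28 → Small Fleet Certificate not required.
§11.5 provides massage or bodywork services; floor area 9,100 square feet ≤ 19,700 square feet; is a franchise of a national chain → Regulatory Registration not required.
§11.6 is located in a residentially zoned district; is a franchise of a national chain → Annual Authorization required.
§11.7 is a franchise of a national chain; operates a retail storefront; seating 66 > 46 → Standard Permit required.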